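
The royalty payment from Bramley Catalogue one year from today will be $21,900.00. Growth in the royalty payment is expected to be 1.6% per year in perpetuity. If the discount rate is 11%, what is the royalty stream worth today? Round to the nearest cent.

Growing perpetuity: P = D₁ / (r − g) = $21,900.0000 / (0.11 − 0.016) = $232,978.72

$232978.72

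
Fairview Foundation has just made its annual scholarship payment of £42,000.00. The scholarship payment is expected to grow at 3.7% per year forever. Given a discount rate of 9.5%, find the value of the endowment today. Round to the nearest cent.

D₁ = D₀ × (1 + g) = £42,000.00 × 1.037 = £43,554.0000
Growing perpetuity: P = D₁ / (r − g) = £43,554.0000 / (0.095 − 0.037) = £750,931.03

£750931.03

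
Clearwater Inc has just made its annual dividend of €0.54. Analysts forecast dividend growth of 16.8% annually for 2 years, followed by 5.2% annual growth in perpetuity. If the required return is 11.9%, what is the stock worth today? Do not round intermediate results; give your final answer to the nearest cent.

€10.39

D_1 = 0.63072
D_2 = 0.73668
Terminal value at year 2: TV = D_2×(1+g_2)/(r−g_2) = 0.77499/0.067 = 11.56699
P_0 = D_1/(1+r)^1 + D_2/(1+r)^2 + TV/(1+r)^2
    = 0.56365 + 0.58833 + 9.23762 = 10.38960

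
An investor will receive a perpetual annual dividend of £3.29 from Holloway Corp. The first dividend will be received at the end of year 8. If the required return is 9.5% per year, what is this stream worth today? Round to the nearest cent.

£18.35

Value at end of year 7: C / r = £3.29 / 0.095 = £34.6316
Discount to today: PV = £34.6316 / (1 + 0.095)^7 = £34.6316 / 1.887552 = £18.35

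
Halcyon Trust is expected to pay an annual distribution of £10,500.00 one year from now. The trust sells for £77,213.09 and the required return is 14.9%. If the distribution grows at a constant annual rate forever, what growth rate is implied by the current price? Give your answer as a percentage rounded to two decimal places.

P = D₁/(r−g) ⇒ g = r − D₁/P = 0.149 − £10,500.00/£77,213.09 = 0.013013

1.30%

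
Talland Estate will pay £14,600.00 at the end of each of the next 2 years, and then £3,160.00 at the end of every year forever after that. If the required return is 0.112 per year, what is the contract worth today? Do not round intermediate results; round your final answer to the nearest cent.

PV of 2-year annuity: £14,600.00 × [1 − (1+0.112)^−2] / 0.112 = 24936.59748
Perpetuity value at year 2: £3,160.00 / 0.112 = 28214.28571
PV of perpetuity: 28214.28571 / (1+0.112)^2 = 22817.04955
Total PV = 24936.59748 + 22817.04955 = 47753.64703

£47753.65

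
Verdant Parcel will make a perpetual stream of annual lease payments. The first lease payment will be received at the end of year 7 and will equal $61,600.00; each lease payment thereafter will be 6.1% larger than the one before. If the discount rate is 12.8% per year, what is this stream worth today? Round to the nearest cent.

Value at end of year 6: C₁ / (r − g) = $61,600.00 / (0.128 − 0.061) = $919,402.9851
Discount to today: PV = $919,402.9851 / (1 + 0.128)^6 = $919,402.9851 / 2.059940 = $446,325.10

$446325.10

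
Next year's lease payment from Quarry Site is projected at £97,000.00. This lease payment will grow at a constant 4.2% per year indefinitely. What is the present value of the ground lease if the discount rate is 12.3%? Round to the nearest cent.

£1197530.86

Growing perpetuity: P = D₁ / (r − g) = £97,000.0000 / (0.123 − 0.042) = £1,197,530.86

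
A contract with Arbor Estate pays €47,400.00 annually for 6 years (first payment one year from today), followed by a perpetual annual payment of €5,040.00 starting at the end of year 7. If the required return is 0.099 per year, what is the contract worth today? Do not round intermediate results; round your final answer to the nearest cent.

€235939.84

PV of 6-year annuity: €47,400.00 × [1 − (1+0.099)^−6] / 0.099 = 207045.73795
Perpetuity value at year 6: €5,040.00 / 0.099 = 50909.09091
PV of perpetuity: 50909.09091 / (1+0.099)^6 = 28894.10105
Total PV = 207045.73795 + 28894.10105 = 235939.83900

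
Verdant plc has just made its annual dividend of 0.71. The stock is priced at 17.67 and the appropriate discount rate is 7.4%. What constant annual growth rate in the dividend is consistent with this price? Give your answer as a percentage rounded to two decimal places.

P = D₀(1+g)/(r−g) ⇒ P(r−g) = D₀(1+g) ⇒ g(P+D₀) = P·r − D₀
g = (P·r − D₀)/(P + D₀) = (17.67×0.074 − 0.71) / (17.67 + 0.71) = 0.032513

3.25%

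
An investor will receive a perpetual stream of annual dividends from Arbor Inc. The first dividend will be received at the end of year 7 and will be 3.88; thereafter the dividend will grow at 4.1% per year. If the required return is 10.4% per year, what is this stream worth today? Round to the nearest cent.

34.02

Value at end of year 6: C₁ / (r − g) = 3.88 / (0.104 − 0.041) = 61.5873
Discount to today: PV = 61.5873 / (1 + 0.104)^6 = 61.5873 / 1.810566 = 34.02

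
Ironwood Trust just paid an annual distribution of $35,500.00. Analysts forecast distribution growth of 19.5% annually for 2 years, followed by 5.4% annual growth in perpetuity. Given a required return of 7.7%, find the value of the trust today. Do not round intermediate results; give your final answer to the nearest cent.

D_1 = 42422.50000
D_2 = 50694.88750
Terminal value at year 2: TV = D_2×(1+g_2)/(r−g_2) = 53432.41142/0.023 = 2323148.32283
P_0 = D_1/(1+r)^1 + D_2/(1+r)^2 + TV/(1+r)^2
    = 39389.50789 + 43705.16428 + 2002836.65882 = 2085931.33099

$2085931.33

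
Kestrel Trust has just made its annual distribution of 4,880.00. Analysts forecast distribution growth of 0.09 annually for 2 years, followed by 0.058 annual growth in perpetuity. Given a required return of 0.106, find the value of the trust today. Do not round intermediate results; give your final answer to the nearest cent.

D_1 = 5319.20000
D_2 = 5797.92800
Terminal value at year 2: TV = D_2×(1+g_2)/(r−g_2) = 6134.20782/0.048 = 127795.99633
P_0 = D_1/(1+r)^1 + D_2/(1+r)^2 + TV/(1+r)^2
    = 4809.40325 + 4739.82780 + 104473.70445 = 114022.93550

114022.94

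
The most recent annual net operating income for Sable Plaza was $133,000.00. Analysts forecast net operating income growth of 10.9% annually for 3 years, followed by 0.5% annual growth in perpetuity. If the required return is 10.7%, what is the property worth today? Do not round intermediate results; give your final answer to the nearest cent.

D_1 = 147497.00000
D_2 = 163574.17300
D_3 = 181403.75786
Terminal value at year 3: TV = D_3×(1+g_2)/(r−g_2) = 182310.77665/0.102 = 1787360.55536
P_0 = D_1/(1+r)^1 + D_2/(1+r)^2 + D_3/(1+r)^3 + TV/(1+r)^3
    = 133240.28907 + 133481.01227 + 133722.17037 + 1317556.67867 = 1718000.15038

$1718000.15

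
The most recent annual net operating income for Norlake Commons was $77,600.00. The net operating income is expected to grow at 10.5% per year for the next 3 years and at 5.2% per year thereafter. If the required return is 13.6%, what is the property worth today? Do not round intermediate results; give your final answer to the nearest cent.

D_1 = 85748.00000
D_2 = 94751.54000
D_3 = 104700.45170
Terminal value at year 3: TV = D_3×(1+g_2)/(r−g_2) = 110144.87519/0.084 = 1311248.51415
P_0 = D_1/(1+r)^1 + D_2/(1+r)^2 + D_3/(1+r)^3 + TV/(1+r)^3
    = 75482.39437 + 73422.57551 + 71418.96649 + 894437.53272 = 1114761.46909

$1114761.47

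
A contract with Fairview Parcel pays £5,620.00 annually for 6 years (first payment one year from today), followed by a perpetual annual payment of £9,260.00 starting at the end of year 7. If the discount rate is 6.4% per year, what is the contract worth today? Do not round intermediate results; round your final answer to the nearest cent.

£127011.20

PV of 6-year annuity: £5,620.00 × [1 − (1+0.064)^−6] / 0.064 = 27291.43332
Perpetuity value at year 6: £9,260.00 / 0.064 = 144687.50000
PV of perpetuity: 144687.50000 / (1+0.064)^6 = 99719.76467
Total PV = 27291.43332 + 99719.76467 = 127011.19799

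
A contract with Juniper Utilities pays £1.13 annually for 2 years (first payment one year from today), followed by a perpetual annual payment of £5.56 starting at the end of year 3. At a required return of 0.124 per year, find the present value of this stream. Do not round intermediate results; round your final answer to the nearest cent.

£37.39

PV of 2-year annuity: £1.13 × [1 − (1+0.124)^−2] / 0.124 = 1.89977
Perpetuity value at year 2: £5.56 / 0.124 = 44.83871
PV of perpetuity: 44.83871 / (1+0.124)^2 = 35.49118
Total PV = 1.89977 + 35.49118 = 37.39095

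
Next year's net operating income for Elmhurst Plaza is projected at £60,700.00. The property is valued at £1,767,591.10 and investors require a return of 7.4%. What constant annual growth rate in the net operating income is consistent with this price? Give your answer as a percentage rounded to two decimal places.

3.97%

P = D₁/(r−g) ⇒ g = r − D₁/P = 0.074 − £60,700.00/£1,767,591.10 = 0.039659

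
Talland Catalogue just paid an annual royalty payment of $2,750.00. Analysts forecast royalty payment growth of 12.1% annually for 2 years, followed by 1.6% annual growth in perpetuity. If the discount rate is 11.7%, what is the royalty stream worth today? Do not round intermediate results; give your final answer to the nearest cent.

D_1 = 3082.75000
D_2 = 3455.76275
Terminal value at year 2: TV = D_2×(1+g_2)/(r−g_2) = 3511.05495/0.101 = 34762.92034
P_0 = D_1/(1+r)^1 + D_2/(1+r)^2 + TV/(1+r)^2
    = 2759.84781 + 2769.73088 + 27861.84725 = 33391.42594

$33391.43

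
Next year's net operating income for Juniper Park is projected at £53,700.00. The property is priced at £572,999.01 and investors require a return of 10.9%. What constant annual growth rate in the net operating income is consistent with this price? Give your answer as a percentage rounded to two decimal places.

1.53%

P = D₁/(r−g) ⇒ g = r − D₁/P = 0.109 − £53,700.00/£572,999.01 = 0.015283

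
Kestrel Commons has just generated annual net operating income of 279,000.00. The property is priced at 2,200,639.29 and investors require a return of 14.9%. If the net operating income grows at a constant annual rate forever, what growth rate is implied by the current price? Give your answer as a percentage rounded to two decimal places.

P = D₀(1+g)/(r−g) ⇒ P(r−g) = D₀(1+g) ⇒ g(P+D₀) = P·r − D₀
g = (P·r − D₀)/(P + D₀) = (2,200,639.29×0.149 − 279,000.00) / (2,200,639.29 + 279,000.00) = 0.019719

1.97%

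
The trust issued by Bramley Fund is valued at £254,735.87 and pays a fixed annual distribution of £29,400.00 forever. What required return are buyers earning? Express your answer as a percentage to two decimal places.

11.54%

P = C/r ⇒ r = C/P = £29,400.00/£254,735.87 = 0.115414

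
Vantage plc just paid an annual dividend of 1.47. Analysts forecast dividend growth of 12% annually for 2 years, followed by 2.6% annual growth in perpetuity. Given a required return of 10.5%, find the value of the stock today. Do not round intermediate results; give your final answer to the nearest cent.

22.61

D_1 = 1.64640
D_2 = 1.84397
Terminal value at year 2: TV = D_2×(1+g_2)/(r−g_2) = 1.89191/0.079 = 23.94824
P_0 = D_1/(1+r)^1 + D_2/(1+r)^2 + TV/(1+r)^2
    = 1.48995 + 1.51018 + 19.61323 = 22.61336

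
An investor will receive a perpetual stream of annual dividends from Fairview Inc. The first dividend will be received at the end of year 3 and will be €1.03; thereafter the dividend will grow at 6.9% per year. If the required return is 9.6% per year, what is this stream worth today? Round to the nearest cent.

€31.76

Value at end of year 2: C₁ / (r − g) = €1.03 / (0.096 − 0.069) = €38.1481
Discount to today: PV = €38.1481 / (1 + 0.096)^2 = €38.1481 / 1.201216 = €31.76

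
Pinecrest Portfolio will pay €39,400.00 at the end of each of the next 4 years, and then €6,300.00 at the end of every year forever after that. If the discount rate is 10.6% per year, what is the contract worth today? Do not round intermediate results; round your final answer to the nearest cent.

PV of 4-year annuity: €39,400.00 × [1 − (1+0.106)^−4] / 0.106 = 123287.67057
Perpetuity value at year 4: €6,300.00 / 0.106 = 59433.96226
PV of perpetuity: 59433.96226 / (1+0.106)^4 = 39720.45149
Total PV = 123287.67057 + 39720.45149 = 163008.12206

€163008.12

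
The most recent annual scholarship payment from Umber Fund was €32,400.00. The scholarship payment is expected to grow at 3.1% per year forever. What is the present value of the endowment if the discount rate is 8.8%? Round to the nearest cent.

D₁ = D₀ × (1 + g) = €32,400.00 × 1.031 = €33,404.4000
Growing perpetuity: P = D₁ / (r − g) = €33,404.4000 / (0.088 − 0.031) = €586,042.11

€586042.11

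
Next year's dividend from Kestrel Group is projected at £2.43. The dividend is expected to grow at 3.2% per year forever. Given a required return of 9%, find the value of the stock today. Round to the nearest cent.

Growing perpetuity: P = D₁ / (r − g) = £2.4300 / (0.09 − 0.032) = £41.90

£41.90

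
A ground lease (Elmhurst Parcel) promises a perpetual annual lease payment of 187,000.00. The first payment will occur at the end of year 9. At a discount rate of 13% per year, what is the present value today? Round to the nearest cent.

541091.49

Value at end of year 8: C / r = 187,000.00 / 0.13 = 1,438,461.5385
Discount to today: PV = 1,438,461.5385 / (1 + 0.13)^8 = 1,438,461.5385 / 2.658444 = 541,091.49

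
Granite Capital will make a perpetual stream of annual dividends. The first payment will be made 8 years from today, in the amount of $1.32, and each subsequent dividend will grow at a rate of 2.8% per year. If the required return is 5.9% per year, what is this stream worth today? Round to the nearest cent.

$28.51

Value at end of year 7: C₁ / (r − g) = $1.32 / (0.059 − 0.028) = $42.5806
Discount to today: PV = $42.5806 / (1 + 0.059)^7 = $42.5806 / 1.493729 = $28.51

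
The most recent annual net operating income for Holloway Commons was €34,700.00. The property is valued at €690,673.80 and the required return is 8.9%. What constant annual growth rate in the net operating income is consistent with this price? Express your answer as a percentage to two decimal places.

P = D₀(1+g)/(r−g) ⇒ P(r−g) = D₀(1+g) ⇒ g(P+D₀) = P·r − D₀
g = (P·r − D₀)/(P + D₀) = (€690,673.80×0.089 − €34,700.00) / (€690,673.80 + €34,700.00) = 0.036905

3.69%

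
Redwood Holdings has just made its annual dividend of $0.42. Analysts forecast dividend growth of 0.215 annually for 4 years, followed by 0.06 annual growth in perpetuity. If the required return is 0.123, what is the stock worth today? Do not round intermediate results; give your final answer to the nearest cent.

D_1 = 0.51030
D_2 = 0.62001
D_3 = 0.75332
D_4 = 0.91528
Terminal value at year 4: TV = D_4×(1+g_2)/(r−g_2) = 0.97020/0.063 = 15.39996
P_0 = D_1/(1+r)^1 + D_2/(1+r)^2 + D_3/(1+r)^3 + D_4/(1+r)^4 + TV/(1+r)^4
    = 0.45441 + 0.49163 + 0.53191 + 0.57549 + 9.68279 = 11.73623

$11.74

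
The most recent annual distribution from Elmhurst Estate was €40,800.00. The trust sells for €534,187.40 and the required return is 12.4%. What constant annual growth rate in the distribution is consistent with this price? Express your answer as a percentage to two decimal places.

P = D₀(1+g)/(r−g) ⇒ P(r−g) = D₀(1+g) ⇒ g(P+D₀) = P·r − D₀
g = (P·r − D₀)/(P + D₀) = (€534,187.40×0.124 − €40,800.00) / (€534,187.40 + €40,800.00) = 0.044243

4.42%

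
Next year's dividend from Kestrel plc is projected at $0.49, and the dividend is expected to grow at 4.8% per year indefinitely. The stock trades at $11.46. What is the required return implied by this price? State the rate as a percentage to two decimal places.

P = D₁/(r − g) ⇒ r = D₁/P + g = $0.4900/$11.46 + 0.048 = 0.042757 + 0.048 = 0.090757

9.08%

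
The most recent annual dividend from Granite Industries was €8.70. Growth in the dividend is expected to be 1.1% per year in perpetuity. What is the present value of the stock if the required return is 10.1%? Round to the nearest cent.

€97.73

D₁ = D₀ × (1 + g) = €8.70 × 1.011 = €8.7957
Growing perpetuity: P = D₁ / (r − g) = €8.7957 / (0.101 − 0.011) = €97.73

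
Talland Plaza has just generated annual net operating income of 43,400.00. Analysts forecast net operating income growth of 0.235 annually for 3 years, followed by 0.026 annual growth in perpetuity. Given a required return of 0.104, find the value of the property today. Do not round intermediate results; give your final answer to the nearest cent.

D_1 = 53599.00000
D_2 = 66194.76500
D_3 = 81750.53477
Terminal value at year 3: TV = D_3×(1+g_2)/(r−g_2) = 83876.04868/0.078 = 1075333.95742
P_0 = D_1/(1+r)^1 + D_2/(1+r)^2 + D_3/(1+r)^3 + TV/(1+r)^3
    = 48549.81884 + 54310.71220 + 60755.18982 + 799164.42000 = 962780.14086

962780.14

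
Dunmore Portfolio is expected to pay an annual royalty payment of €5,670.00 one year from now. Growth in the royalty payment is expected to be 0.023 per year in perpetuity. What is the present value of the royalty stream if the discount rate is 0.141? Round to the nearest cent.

Growing perpetuity: P = D₁ / (r − g) = €5,670.0000 / (0.141 − 0.023) = €48,050.85

€48050.85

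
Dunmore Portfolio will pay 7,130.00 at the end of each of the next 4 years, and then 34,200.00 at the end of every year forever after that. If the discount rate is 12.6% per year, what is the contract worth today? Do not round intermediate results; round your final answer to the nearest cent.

PV of 4-year annuity: 7,130.00 × [1 − (1+0.126)^−4] / 0.126 = 21385.45688
Perpetuity value at year 4: 34,200.00 / 0.126 = 271428.57143
PV of perpetuity: 271428.57143 / (1+0.126)^4 = 168850.36310
Total PV = 21385.45688 + 168850.36310 = 190235.81998

190235.82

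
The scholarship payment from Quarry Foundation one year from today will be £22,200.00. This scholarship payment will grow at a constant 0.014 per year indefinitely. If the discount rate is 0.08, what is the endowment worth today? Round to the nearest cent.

£336363.64

Growing perpetuity: P = D₁ / (r − g) = £22,200.0000 / (0.08 − 0.014) = £336,363.64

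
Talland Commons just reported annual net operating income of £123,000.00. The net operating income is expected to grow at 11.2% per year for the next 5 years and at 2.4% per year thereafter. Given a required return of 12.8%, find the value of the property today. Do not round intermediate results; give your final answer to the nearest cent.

£1716906.77

D_1 = 136776.00000
D_2 = 152094.91200
D_3 = 169129.54214
D_4 = 188072.05086
D_5 = 209136.12056
Terminal value at year 5: TV = D_5×(1+g_2)/(r−g_2) = 214155.38745/0.104 = 2059186.41783
P_0 = D_1/(1+r)^1 + D_2/(1+r)^2 + D_3/(1+r)^3 + D_4/(1+r)^4 + D_5/(1+r)^5 + TV/(1+r)^5
    = 121255.31915 + 119535.38554 + 117839.84816 + 116168.36095 + 114520.58278 + 1127587.27663 = 1716906.77322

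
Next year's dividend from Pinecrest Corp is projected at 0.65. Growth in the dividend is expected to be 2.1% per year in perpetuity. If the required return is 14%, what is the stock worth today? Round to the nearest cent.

5.46

Growing perpetuity: P = D₁ / (r − g) = 0.6500 / (0.14 − 0.021) = 5.46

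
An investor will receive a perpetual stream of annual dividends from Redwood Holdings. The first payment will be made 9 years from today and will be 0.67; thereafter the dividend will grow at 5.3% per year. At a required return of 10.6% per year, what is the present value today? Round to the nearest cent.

5.65

Value at end of year 8: C₁ / (r − g) = 0.67 / (0.106 − 0.053) = 12.6415
Discount to today: PV = 12.6415 / (1 + 0.106)^8 = 12.6415 / 2.238933 = 5.65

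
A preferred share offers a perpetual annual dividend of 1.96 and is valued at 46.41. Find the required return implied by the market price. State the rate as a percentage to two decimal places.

P = C/r ⇒ r = C/P = 1.96/46.41 = 0.042232

4.22%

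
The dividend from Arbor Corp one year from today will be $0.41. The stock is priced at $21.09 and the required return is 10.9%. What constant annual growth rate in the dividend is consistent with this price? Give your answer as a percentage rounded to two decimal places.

8.96%

P = D₁/(r−g) ⇒ g = r − D₁/P = 0.109 − $0.41/$21.09 = 0.089560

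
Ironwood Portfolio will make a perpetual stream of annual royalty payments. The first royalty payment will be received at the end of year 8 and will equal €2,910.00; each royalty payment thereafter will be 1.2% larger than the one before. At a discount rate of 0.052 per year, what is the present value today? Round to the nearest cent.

€51017.93

Value at end of year 7: C₁ / (r − g) = €2,910.00 / (0.052 − 0.012) = €72,750.0000
Discount to today: PV = €72,750.0000 / (1 + 0.052)^7 = €72,750.0000 / 1.425969 = €51,017.93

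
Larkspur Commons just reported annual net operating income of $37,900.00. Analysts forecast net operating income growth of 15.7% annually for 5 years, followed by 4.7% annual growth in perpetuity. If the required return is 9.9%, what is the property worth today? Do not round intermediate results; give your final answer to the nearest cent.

$1208571.40

D_1 = 43850.30000
D_2 = 50734.79710
D_3 = 58700.16024
D_4 = 67916.08540
D_5 = 78578.91081
Terminal value at year 5: TV = D_5×(1+g_2)/(r−g_2) = 82272.11962/0.052 = 1582156.14653
P_0 = D_1/(1+r)^1 + D_2/(1+r)^2 + D_3/(1+r)^3 + D_4/(1+r)^4 + D_5/(1+r)^5 + TV/(1+r)^5
    = 39900.18198 + 42005.92407 + 44222.79723 + 46556.66642 + 49013.70614 + 986872.12160 = 1208571.39744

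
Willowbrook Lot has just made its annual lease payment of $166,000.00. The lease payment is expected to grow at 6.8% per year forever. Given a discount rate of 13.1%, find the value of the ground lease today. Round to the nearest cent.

D₁ = D₀ × (1 + g) = $166,000.00 × 1.068 = $177,288.0000
Growing perpetuity: P = D₁ / (r − g) = $177,288.0000 / (0.131 − 0.068) = $2,814,095.24

$2814095.24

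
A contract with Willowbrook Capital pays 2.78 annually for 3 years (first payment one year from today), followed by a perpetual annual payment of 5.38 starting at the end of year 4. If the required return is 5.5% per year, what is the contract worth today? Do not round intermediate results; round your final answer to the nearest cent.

90.80

PV of 3-year annuity: 2.78 × [1 − (1+0.055)^−3] / 0.055 = 7.50025
Perpetuity value at year 3: 5.38 / 0.055 = 97.81818
PV of perpetuity: 97.81818 / (1+0.055)^3 = 83.30330
Total PV = 7.50025 + 83.30330 = 90.80356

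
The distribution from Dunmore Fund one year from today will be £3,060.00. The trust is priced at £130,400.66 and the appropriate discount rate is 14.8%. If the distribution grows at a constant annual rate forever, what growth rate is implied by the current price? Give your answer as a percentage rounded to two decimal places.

P = D₁/(r−g) ⇒ g = r − D₁/P = 0.148 − £3,060.00/£130,400.66 = 0.124534

12.45%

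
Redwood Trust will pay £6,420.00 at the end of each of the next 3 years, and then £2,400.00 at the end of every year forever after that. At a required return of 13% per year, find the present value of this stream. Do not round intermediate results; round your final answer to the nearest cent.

PV of 3-year annuity: £6,420.00 × [1 − (1+0.13)^−3] / 0.13 = 15158.59968
Perpetuity value at year 3: £2,400.00 / 0.13 = 18461.53846
PV of perpetuity: 18461.53846 / (1+0.13)^3 = 12794.77223
Total PV = 15158.59968 + 12794.77223 = 27953.37190

£27953.37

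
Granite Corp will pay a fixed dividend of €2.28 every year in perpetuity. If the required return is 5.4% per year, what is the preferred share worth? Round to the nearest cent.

Level perpetuity: PV = C / r = €2.28 / 0.054 = €42.22

€42.22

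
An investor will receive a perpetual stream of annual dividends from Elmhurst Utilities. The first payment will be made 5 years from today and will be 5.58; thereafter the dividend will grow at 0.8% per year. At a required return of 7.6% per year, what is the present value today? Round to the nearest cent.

61.22

Value at end of year 4: C₁ / (r − g) = 5.58 / (0.076 − 0.008) = 82.0588
Discount to today: PV = 82.0588 / (1 + 0.076)^4 = 82.0588 / 1.340445 = 61.22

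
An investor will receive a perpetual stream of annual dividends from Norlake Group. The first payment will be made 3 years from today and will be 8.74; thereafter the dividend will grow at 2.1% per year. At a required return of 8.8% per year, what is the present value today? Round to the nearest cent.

110.20

Value at end of year 2: C₁ / (r − g) = 8.74 / (0.088 − 0.021) = 130.4478
Discount to today: PV = 130.4478 / (1 + 0.088)^2 = 130.4478 / 1.183744 = 110.20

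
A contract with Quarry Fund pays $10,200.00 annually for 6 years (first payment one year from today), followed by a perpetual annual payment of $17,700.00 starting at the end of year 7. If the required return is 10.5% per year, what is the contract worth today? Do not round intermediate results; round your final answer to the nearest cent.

PV of 6-year annuity: $10,200.00 × [1 − (1+0.105)^−6] / 0.105 = 43780.22976
Perpetuity value at year 6: $17,700.00 / 0.105 = 168571.42857
PV of perpetuity: 168571.42857 / (1+0.105)^6 = 92599.85341
Total PV = 43780.22976 + 92599.85341 = 136380.08316

$136380.08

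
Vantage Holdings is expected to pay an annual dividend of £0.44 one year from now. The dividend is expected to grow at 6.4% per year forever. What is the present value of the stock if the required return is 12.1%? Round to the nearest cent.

£7.72

Growing perpetuity: P = D₁ / (r − g) = £0.4400 / (0.121 − 0.064) = £7.72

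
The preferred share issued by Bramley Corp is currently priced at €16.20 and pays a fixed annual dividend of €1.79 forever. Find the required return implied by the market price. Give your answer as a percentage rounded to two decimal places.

P = C/r ⇒ r = C/P = €1.79/€16.20 = 0.110494

11.05%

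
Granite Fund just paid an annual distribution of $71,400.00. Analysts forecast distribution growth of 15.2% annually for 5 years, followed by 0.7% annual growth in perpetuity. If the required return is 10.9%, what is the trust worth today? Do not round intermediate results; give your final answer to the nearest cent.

$1253311.04

D_1 = 82252.80000
D_2 = 94755.22560
D_3 = 109158.01989
D_4 = 125750.03891
D_5 = 144864.04483
Terminal value at year 5: TV = D_5×(1+g_2)/(r−g_2) = 145878.09314/0.102 = 1430177.38376
P_0 = D_1/(1+r)^1 + D_2/(1+r)^2 + D_3/(1+r)^3 + D_4/(1+r)^4 + D_5/(1+r)^5 + TV/(1+r)^5
    = 74168.44004 + 77044.22265 + 80031.50991 + 83134.62527 + 86358.05979 + 852574.17853 = 1253311.03619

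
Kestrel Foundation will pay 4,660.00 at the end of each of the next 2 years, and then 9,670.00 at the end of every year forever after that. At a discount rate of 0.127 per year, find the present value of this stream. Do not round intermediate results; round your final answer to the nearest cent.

67751.82

PV of 2-year annuity: 4,660.00 × [1 − (1+0.127)^−2] / 0.127 = 7803.79001
Perpetuity value at year 2: 9,670.00 / 0.127 = 76141.73228
PV of perpetuity: 76141.73228 / (1+0.127)^2 = 59948.03070
Total PV = 7803.79001 + 59948.03070 = 67751.82071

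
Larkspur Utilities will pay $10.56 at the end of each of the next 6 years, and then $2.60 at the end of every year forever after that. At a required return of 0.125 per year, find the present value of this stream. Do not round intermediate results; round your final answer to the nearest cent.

PV of 6-year annuity: $10.56 × [1 − (1+0.125)^−6] / 0.125 = 42.80853
Perpetuity value at year 6: $2.60 / 0.125 = 20.80000
PV of perpetuity: 20.80000 / (1+0.125)^6 = 10.26002
Total PV = 42.80853 + 10.26002 = 53.06855

$53.07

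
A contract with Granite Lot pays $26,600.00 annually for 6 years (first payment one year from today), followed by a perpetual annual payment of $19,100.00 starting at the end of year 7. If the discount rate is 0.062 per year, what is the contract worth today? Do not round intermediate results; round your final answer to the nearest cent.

PV of 6-year annuity: $26,600.00 × [1 − (1+0.062)^−6] / 0.062 = 129982.91917
Perpetuity value at year 6: $19,100.00 / 0.062 = 308064.51613
PV of perpetuity: 308064.51613 / (1+0.062)^6 = 214730.91627
Total PV = 129982.91917 + 214730.91627 = 344713.83544

$344713.84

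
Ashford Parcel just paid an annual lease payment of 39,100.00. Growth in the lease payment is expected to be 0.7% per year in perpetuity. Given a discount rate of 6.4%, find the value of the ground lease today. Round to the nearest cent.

D₁ = D₀ × (1 + g) = 39,100.00 × 1.007 = 39,373.7000
Growing perpetuity: P = D₁ / (r − g) = 39,373.7000 / (0.064 − 0.007) = 690,766.67

690766.67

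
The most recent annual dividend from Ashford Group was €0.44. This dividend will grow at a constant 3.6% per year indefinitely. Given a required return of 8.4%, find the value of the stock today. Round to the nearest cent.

€9.50

D₁ = D₀ × (1 + g) = €0.44 × 1.036 = €0.4558
Growing perpetuity: P = D₁ / (r − g) = €0.4558 / (0.084 − 0.036) = €9.50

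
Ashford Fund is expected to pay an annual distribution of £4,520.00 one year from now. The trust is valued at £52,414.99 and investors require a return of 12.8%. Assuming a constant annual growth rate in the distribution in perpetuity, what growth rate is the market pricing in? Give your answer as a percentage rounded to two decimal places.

4.18%

P = D₁/(r−g) ⇒ g = r − D₁/P = 0.128 − £4,520.00/£52,414.99 = 0.041765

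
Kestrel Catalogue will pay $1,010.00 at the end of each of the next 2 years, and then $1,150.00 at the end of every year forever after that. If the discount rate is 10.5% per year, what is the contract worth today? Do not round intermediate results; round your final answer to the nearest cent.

$10711.03

PV of 2-year annuity: $1,010.00 × [1 − (1+0.105)^−2] / 0.105 = 1741.20104
Perpetuity value at year 2: $1,150.00 / 0.105 = 10952.38095
PV of perpetuity: 10952.38095 / (1+0.105)^2 = 8969.82531
Total PV = 1741.20104 + 8969.82531 = 10711.02635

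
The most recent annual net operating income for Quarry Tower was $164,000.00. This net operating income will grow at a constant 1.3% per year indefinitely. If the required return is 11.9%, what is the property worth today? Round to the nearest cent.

D₁ = D₀ × (1 + g) = $164,000.00 × 1.013 = $166,132.0000
Growing perpetuity: P = D₁ / (r − g) = $166,132.0000 / (0.119 − 0.013) = $1,567,283.02

$1567283.02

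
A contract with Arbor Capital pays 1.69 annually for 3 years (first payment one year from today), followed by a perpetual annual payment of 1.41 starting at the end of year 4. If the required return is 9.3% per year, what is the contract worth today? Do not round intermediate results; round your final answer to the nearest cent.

PV of 3-year annuity: 1.69 × [1 − (1+0.093)^−3] / 0.093 = 4.25512
Perpetuity value at year 3: 1.41 / 0.093 = 15.16129
PV of perpetuity: 15.16129 / (1+0.093)^3 = 11.61116
Total PV = 4.25512 + 11.61116 = 15.86628

15.87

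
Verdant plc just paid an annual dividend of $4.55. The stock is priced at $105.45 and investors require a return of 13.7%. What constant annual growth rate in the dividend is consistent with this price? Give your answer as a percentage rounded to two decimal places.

9.00%

P = D₀(1+g)/(r−g) ⇒ P(r−g) = D₀(1+g) ⇒ g(P+D₀) = P·r − D₀
g = (P·r − D₀)/(P + D₀) = ($105.45×0.137 − $4.55) / ($105.45 + $4.55) = 0.089970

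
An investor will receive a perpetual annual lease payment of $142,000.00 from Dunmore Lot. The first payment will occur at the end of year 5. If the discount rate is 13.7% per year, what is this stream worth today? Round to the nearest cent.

$620191.66

Value at end of year 4: C / r = $142,000.00 / 0.137 = $1,036,496.3504
Discount to today: PV = $1,036,496.3504 / (1 + 0.137)^4 = $1,036,496.3504 / 1.671252 = $620,191.66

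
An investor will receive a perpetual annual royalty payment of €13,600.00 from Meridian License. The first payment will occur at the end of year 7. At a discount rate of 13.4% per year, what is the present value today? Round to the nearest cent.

Value at end of year 6: C / r = €13,600.00 / 0.134 = €101,492.5373
Discount to today: PV = €101,492.5373 / (1 + 0.134)^6 = €101,492.5373 / 2.126563 = €47,726.08

€47726.08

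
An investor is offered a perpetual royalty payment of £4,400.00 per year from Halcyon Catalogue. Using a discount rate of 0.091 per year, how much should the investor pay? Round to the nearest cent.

£48351.65

Level perpetuity: PV = C / r = £4,400.00 / 0.091 = £48,351.65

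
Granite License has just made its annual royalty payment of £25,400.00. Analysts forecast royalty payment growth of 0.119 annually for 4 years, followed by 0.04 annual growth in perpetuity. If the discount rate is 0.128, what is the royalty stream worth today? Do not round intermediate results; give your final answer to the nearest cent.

D_1 = 28422.60000
D_2 = 31804.88940
D_3 = 35589.67124
D_4 = 39824.84212
Terminal value at year 4: TV = D_4×(1+g_2)/(r−g_2) = 41417.83580/0.088 = 470657.22501
P_0 = D_1/(1+r)^1 + D_2/(1+r)^2 + D_3/(1+r)^3 + D_4/(1+r)^4 + TV/(1+r)^4
    = 25197.34043 + 24996.29782 + 24796.85927 + 24599.01199 + 290715.59622 = 390305.10572

£390305.11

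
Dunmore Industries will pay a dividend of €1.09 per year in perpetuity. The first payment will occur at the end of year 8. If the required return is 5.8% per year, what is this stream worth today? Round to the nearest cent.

Value at end of year 7: C / r = €1.09 / 0.058 = €18.7931
Discount to today: PV = €18.7931 / (1 + 0.058)^7 = €18.7931 / 1.483883 = €12.66

€12.66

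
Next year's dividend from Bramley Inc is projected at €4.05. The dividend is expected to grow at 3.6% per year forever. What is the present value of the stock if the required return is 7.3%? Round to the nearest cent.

Growing perpetuity: P = D₁ / (r − g) = €4.0500 / (0.073 − 0.036) = €109.46

€109.46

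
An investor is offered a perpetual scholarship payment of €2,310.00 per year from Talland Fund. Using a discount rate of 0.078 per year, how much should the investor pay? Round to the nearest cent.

Level perpetuity: PV = C / r = €2,310.00 / 0.078 = €29,615.38

€29615.38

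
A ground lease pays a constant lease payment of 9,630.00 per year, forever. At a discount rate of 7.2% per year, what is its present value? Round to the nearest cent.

Level perpetuity: PV = C / r = 9,630.00 / 0.072 = 133,750.00

133750.00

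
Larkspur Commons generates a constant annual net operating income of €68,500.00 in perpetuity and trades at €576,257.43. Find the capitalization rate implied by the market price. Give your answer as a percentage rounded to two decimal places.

11.89%

P = C/r ⇒ r = C/P = €68,500.00/€576,257.43 = 0.118870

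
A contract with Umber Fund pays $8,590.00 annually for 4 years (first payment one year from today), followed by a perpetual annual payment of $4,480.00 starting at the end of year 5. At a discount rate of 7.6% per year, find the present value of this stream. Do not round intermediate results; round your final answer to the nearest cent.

PV of 4-year annuity: $8,590.00 × [1 − (1+0.076)^−4] / 0.076 = 28706.33746
Perpetuity value at year 4: $4,480.00 / 0.076 = 58947.36842
PV of perpetuity: 58947.36842 / (1+0.076)^4 = 43975.96076
Total PV = 28706.33746 + 43975.96076 = 72682.29822

$72682.30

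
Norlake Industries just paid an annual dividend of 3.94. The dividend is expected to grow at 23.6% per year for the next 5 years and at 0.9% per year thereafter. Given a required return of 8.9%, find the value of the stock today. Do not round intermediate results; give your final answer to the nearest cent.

122.86

D_1 = 4.86984
D_2 = 6.01912
D_3 = 7.43964
D_4 = 9.19539
D_5 = 11.36550
Terminal value at year 5: TV = D_5×(1+g_2)/(r−g_2) = 11.46779/0.08 = 143.34738
P_0 = D_1/(1+r)^1 + D_2/(1+r)^2 + D_3/(1+r)^3 + D_4/(1+r)^4 + D_5/(1+r)^5 + TV/(1+r)^5
    = 4.47185 + 5.07548 + 5.76060 + 6.53821 + 7.42077 + 93.59451 = 122.86142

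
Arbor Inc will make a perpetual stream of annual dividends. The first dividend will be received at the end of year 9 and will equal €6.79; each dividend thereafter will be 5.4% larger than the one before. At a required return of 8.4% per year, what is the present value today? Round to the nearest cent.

Value at end of year 8: C₁ / (r − g) = €6.79 / (0.084 − 0.054) = €226.3333
Discount to today: PV = €226.3333 / (1 + 0.084)^8 = €226.3333 / 1.906489 = €118.72

€118.72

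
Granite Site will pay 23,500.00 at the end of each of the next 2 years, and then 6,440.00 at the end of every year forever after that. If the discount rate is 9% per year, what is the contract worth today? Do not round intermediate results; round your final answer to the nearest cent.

101565.99

PV of 2-year annuity: 23,500.00 × [1 − (1+0.09)^−2] / 0.09 = 41339.11287
Perpetuity value at year 2: 6,440.00 / 0.09 = 71555.55556
PV of perpetuity: 71555.55556 / (1+0.09)^2 = 60226.87952
Total PV = 41339.11287 + 60226.87952 = 101565.99239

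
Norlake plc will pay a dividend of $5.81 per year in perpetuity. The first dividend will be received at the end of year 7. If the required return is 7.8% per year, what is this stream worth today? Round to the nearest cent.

Value at end of year 6: C / r = $5.81 / 0.078 = $74.4872
Discount to today: PV = $74.4872 / (1 + 0.078)^6 = $74.4872 / 1.569324 = $47.46

$47.46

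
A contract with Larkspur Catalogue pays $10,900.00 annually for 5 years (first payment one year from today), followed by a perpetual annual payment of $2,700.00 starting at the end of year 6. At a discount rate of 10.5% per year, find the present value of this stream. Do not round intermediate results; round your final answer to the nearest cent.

PV of 5-year annuity: $10,900.00 × [1 − (1+0.105)^−5] / 0.105 = 40797.15464
Perpetuity value at year 5: $2,700.00 / 0.105 = 25714.28571
PV of perpetuity: 25714.28571 / (1+0.105)^5 = 15608.56851
Total PV = 40797.15464 + 15608.56851 = 56405.72315

$56405.72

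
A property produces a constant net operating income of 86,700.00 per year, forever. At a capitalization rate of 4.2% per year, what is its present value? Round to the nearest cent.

2064285.71

Level perpetuity: PV = C / r = 86,700.00 / 0.042 = 2,064,285.71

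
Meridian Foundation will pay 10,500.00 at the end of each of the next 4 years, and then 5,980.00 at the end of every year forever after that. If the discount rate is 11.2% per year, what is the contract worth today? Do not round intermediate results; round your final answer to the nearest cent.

67356.24

PV of 4-year annuity: 10,500.00 × [1 − (1+0.112)^−4] / 0.112 = 32437.06197
Perpetuity value at year 4: 5,980.00 / 0.112 = 53392.85714
PV of perpetuity: 53392.85714 / (1+0.112)^4 = 34919.17804
Total PV = 32437.06197 + 34919.17804 = 67356.24001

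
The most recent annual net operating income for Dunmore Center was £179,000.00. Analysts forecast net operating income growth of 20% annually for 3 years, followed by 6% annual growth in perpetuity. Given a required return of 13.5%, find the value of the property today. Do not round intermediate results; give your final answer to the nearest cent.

£3590768.69

D_1 = 214800.00000
D_2 = 257760.00000
D_3 = 309312.00000
Terminal value at year 3: TV = D_3×(1+g_2)/(r−g_2) = 327870.72000/0.075 = 4371609.60000
P_0 = D_1/(1+r)^1 + D_2/(1+r)^2 + D_3/(1+r)^3 + TV/(1+r)^3
    = 189251.10132 + 200089.27012 + 211548.12700 + 2989880.19492 = 3590768.69336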